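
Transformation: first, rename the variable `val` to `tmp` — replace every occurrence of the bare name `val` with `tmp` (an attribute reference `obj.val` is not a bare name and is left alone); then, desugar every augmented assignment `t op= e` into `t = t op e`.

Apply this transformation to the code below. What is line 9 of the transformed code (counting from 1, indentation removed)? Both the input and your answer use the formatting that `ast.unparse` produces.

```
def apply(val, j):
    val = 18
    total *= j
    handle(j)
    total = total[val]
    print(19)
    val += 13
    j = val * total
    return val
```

Transformed code:
def apply(tmp, j):
    tmp = 18
    total = total * j
    handle(j)
    total = total[tmp]
    print(19)
    tmp = tmp + 13
    j = tmp * total
    return tmp

return tmp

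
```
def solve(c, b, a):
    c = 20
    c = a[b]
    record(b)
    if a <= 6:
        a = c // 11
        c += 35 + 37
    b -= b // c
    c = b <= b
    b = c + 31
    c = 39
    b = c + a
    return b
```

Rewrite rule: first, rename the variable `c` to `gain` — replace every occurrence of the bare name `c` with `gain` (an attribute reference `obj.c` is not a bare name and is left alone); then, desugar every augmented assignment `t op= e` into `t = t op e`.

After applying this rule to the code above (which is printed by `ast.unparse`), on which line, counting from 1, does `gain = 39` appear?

11

Transformed code:
def solve(gain, b, a):
    gain = 20
    gain = a[b]
    record(b)
    if a <= 6:
        a = gain // 11
        gain = gain + (35 + 37)
    b = b - b // gain
    gain = b <= b
    b = gain + 31
    gain = 39
    b = gain + a
    return b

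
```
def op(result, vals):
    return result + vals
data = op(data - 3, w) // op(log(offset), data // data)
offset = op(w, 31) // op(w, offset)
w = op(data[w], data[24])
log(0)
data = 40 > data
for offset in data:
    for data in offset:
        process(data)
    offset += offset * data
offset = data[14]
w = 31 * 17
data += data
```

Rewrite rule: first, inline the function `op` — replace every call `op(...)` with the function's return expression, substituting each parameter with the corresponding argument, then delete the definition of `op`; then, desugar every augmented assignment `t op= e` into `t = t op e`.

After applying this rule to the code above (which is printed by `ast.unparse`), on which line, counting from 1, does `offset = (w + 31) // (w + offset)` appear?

2

Transformed code:
data = (data - 3 + w) // (log(offset) + data // data)
offset = (w + 31) // (w + offset)
w = data[w] + data[24]
log(0)
data = 40 > data
for offset in data:
    for data in offset:
        process(data)
    offset = offset + offset * data
offset = data[14]
w = 31 * 17
data = data + data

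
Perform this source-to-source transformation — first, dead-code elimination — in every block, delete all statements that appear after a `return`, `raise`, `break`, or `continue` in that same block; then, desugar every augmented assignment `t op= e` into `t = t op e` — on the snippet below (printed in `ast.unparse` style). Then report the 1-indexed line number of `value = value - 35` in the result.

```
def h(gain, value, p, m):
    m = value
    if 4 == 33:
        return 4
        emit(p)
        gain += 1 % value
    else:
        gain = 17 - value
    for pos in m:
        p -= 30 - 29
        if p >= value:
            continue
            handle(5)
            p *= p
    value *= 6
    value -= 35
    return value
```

Transformed code:
def h(gain, value, p, m):
    m = value
    if 4 == 33:
        return 4
    else:
        gain = 17 - value
    for pos in m:
        p = p - (30 - 29)
        if p >= value:
            continue
    value = value * 6
    value = value - 35
    return value

12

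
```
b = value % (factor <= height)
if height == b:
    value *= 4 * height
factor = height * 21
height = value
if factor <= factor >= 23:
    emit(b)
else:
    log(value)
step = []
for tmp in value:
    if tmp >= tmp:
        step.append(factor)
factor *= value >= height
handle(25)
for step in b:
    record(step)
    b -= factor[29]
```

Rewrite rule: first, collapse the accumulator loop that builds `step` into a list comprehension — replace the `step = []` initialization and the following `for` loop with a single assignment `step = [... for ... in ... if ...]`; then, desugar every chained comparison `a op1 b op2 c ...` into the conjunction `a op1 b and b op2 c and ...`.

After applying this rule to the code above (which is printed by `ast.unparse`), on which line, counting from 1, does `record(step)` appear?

Transformed code:
b = value % (factor <= height)
if height == b:
    value *= 4 * height
factor = height * 21
height = value
if factor <= factor and factor >= 23:
    emit(b)
else:
    log(value)
step = [factor for tmp in value if tmp >= tmp]
factor *= value >= height
handle(25)
for step in b:
    record(step)
    b -= factor[29]

14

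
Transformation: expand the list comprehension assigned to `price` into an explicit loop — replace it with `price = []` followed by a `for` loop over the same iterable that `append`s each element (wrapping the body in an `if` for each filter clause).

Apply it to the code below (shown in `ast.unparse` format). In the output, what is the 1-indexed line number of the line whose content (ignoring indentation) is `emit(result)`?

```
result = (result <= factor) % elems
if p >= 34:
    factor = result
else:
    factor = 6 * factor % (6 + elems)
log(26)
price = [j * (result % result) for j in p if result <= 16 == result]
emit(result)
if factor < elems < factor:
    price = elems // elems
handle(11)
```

11

Transformed code:
result = (result <= factor) % elems
if p >= 34:
    factor = result
else:
    factor = 6 * factor % (6 + elems)
log(26)
price = []
for j in p:
    if result <= 16 == result:
        price.append(j * (result % result))
emit(result)
if factor < elems < factor:
    price = elems // elems
handle(11)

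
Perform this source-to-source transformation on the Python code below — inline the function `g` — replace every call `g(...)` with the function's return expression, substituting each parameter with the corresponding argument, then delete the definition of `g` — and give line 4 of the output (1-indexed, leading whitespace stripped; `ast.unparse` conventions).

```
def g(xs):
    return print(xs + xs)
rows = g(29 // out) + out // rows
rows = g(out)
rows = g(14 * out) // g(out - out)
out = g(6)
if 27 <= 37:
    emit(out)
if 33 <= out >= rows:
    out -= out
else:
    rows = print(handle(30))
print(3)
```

out = print(6 + 6)

Transformed code:
rows = print(29 // out + 29 // out) + out // rows
rows = print(out + out)
rows = print(14 * out + 14 * out) // print(out - out + (out - out))
out = print(6 + 6)
if 27 <= 37:
    emit(out)
if 33 <= out >= rows:
    out -= out
else:
    rows = print(handle(30))
print(3)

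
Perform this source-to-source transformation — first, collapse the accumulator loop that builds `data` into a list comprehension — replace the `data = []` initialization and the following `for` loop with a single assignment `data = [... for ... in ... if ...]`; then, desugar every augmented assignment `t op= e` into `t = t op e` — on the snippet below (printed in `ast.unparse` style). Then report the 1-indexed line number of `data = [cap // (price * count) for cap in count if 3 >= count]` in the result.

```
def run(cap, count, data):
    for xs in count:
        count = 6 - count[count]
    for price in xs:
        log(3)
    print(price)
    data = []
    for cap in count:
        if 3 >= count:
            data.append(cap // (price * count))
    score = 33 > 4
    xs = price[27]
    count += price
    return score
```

Transformed code:
def run(cap, count, data):
    for xs in count:
        count = 6 - count[count]
    for price in xs:
        log(3)
    print(price)
    data = [cap // (price * count) for cap in count if 3 >= count]
    score = 33 > 4
    xs = price[27]
    count = count + price
    return score

7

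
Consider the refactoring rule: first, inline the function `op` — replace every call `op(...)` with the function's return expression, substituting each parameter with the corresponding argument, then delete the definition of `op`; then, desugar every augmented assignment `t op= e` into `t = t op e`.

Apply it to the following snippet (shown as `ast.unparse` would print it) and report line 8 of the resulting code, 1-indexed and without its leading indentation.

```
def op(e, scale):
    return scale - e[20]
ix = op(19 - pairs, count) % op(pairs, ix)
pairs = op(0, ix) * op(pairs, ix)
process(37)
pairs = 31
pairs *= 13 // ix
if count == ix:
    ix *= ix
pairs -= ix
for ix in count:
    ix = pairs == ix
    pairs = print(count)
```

pairs = pairs - ix

Transformed code:
ix = (count - (19 - pairs)[20]) % (ix - pairs[20])
pairs = (ix - 0[20]) * (ix - pairs[20])
process(37)
pairs = 31
pairs = pairs * (13 // ix)
if count == ix:
    ix = ix * ix
pairs = pairs - ix
for ix in count:
    ix = pairs == ix
    pairs = print(count)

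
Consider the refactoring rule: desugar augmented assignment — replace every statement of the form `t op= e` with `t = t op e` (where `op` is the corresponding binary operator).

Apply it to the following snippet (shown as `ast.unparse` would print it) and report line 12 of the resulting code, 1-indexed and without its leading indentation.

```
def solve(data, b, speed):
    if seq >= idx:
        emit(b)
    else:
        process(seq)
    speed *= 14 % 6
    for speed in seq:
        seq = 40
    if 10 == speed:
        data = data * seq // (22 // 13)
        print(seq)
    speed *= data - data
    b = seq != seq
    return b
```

speed = speed * (data - data)

Transformed code:
def solve(data, b, speed):
    if seq >= idx:
        emit(b)
    else:
        process(seq)
    speed = speed * (14 % 6)
    for speed in seq:
        seq = 40
    if 10 == speed:
        data = data * seq // (22 // 13)
        print(seq)
    speed = speed * (data - data)
    b = seq != seq
    return b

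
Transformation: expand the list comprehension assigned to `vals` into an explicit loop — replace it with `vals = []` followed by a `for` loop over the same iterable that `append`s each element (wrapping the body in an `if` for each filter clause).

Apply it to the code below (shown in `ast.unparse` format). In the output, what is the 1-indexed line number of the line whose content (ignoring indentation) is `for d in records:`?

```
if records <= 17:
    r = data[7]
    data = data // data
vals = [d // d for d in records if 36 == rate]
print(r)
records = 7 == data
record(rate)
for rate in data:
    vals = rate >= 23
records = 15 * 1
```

5

Transformed code:
if records <= 17:
    r = data[7]
    data = data // data
vals = []
for d in records:
    if 36 == rate:
        vals.append(d // d)
print(r)
records = 7 == data
record(rate)
for rate in data:
    vals = rate >= 23
records = 15 * 1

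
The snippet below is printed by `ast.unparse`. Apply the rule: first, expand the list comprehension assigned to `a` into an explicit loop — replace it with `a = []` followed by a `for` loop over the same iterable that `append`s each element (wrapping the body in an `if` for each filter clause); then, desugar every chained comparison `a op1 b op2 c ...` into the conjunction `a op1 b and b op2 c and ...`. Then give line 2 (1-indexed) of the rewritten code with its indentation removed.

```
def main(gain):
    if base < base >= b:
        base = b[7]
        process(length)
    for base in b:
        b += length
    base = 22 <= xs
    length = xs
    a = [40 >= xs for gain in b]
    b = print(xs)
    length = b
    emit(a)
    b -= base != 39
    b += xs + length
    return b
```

if base < base and base >= b:

Transformed code:
def main(gain):
    if base < base and base >= b:
        base = b[7]
        process(length)
    for base in b:
        b += length
    base = 22 <= xs
    length = xs
    a = []
    for gain in b:
        a.append(40 >= xs)
    b = print(xs)
    length = b
    emit(a)
    b -= base != 39
    b += xs + length
    return b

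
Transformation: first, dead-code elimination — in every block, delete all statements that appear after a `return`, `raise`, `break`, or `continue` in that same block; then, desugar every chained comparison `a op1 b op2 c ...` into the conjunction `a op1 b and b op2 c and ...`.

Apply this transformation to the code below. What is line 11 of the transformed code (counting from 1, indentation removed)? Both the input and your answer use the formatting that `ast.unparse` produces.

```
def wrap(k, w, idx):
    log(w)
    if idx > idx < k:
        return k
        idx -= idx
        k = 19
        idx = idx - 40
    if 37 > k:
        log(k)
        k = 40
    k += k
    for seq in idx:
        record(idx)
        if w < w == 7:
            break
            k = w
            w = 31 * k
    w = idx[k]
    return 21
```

Transformed code:
def wrap(k, w, idx):
    log(w)
    if idx > idx and idx < k:
        return k
    if 37 > k:
        log(k)
        k = 40
    k += k
    for seq in idx:
        record(idx)
        if w < w and w == 7:
            break
    w = idx[k]
    return 21

if w < w and w == 7:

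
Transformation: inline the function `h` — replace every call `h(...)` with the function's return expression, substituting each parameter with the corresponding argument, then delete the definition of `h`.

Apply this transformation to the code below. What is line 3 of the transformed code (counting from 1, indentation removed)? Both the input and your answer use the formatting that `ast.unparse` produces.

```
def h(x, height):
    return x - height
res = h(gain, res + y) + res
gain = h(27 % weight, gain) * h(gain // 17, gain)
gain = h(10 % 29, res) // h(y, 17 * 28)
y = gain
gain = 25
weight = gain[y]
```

gain = (10 % 29 - res) // (y - 17 * 28)

Transformed code:
res = gain - (res + y) + res
gain = (27 % weight - gain) * (gain // 17 - gain)
gain = (10 % 29 - res) // (y - 17 * 28)
y = gain
gain = 25
weight = gain[y]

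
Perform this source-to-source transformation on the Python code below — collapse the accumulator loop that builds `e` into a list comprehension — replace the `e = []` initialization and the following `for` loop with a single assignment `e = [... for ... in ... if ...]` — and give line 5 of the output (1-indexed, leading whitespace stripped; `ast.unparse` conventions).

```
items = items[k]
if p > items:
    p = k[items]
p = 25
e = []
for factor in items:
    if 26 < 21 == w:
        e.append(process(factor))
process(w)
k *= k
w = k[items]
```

Transformed code:
items = items[k]
if p > items:
    p = k[items]
p = 25
e = [process(factor) for factor in items if 26 < 21 == w]
process(w)
k *= k
w = k[items]

e = [process(factor) for factor in items if 26 < 21 == w]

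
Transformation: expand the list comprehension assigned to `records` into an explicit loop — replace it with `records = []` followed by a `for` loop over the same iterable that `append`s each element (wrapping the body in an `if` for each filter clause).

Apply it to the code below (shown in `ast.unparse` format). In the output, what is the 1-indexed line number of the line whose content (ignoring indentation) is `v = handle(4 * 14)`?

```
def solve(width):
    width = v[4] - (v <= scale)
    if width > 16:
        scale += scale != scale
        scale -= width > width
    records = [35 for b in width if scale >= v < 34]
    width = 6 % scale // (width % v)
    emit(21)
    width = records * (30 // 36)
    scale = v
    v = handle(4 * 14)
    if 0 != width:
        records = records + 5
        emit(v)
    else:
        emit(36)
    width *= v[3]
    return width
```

Transformed code:
def solve(width):
    width = v[4] - (v <= scale)
    if width > 16:
        scale += scale != scale
        scale -= width > width
    records = []
    for b in width:
        if scale >= v < 34:
            records.append(35)
    width = 6 % scale // (width % v)
    emit(21)
    width = records * (30 // 36)
    scale = v
    v = handle(4 * 14)
    if 0 != width:
        records = records + 5
        emit(v)
    else:
        emit(36)
    width *= v[3]
    return width

14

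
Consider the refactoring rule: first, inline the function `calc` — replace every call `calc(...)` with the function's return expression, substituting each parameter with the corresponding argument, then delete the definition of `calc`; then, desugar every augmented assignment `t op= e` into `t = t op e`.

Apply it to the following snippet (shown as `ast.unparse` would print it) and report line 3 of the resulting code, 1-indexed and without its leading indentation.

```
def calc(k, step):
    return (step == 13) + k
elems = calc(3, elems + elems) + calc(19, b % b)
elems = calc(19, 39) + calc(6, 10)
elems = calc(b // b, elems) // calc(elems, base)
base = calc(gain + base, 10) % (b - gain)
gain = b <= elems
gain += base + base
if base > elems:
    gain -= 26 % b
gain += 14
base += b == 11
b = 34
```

Transformed code:
elems = (elems + elems == 13) + 3 + ((b % b == 13) + 19)
elems = (39 == 13) + 19 + ((10 == 13) + 6)
elems = ((elems == 13) + b // b) // ((base == 13) + elems)
base = ((10 == 13) + (gain + base)) % (b - gain)
gain = b <= elems
gain = gain + (base + base)
if base > elems:
    gain = gain - 26 % b
gain = gain + 14
base = base + (b == 11)
b = 34

elems = ((elems == 13) + b // b) // ((base == 13) + elems)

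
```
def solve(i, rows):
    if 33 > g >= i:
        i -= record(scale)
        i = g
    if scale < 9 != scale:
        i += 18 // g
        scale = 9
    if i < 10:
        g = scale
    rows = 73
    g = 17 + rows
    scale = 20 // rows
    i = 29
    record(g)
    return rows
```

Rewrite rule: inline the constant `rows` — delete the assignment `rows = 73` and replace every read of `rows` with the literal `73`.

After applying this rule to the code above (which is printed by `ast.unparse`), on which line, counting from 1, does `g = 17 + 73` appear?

Transformed code:
def solve(i, rows):
    if 33 > g >= i:
        i -= record(scale)
        i = g
    if scale < 9 != scale:
        i += 18 // g
        scale = 9
    if i < 10:
        g = scale
    g = 17 + 73
    scale = 20 // 73
    i = 29
    record(g)
    return 73

10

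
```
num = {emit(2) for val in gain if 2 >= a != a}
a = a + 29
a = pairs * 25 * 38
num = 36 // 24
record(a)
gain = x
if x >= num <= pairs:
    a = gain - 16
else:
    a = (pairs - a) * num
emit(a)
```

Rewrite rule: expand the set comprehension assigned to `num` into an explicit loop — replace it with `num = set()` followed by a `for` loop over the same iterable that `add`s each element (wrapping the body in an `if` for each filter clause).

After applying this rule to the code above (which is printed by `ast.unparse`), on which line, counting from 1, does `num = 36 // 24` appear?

Transformed code:
num = set()
for val in gain:
    if 2 >= a != a:
        num.add(emit(2))
a = a + 29
a = pairs * 25 * 38
num = 36 // 24
record(a)
gain = x
if x >= num <= pairs:
    a = gain - 16
else:
    a = (pairs - a) * num
emit(a)

7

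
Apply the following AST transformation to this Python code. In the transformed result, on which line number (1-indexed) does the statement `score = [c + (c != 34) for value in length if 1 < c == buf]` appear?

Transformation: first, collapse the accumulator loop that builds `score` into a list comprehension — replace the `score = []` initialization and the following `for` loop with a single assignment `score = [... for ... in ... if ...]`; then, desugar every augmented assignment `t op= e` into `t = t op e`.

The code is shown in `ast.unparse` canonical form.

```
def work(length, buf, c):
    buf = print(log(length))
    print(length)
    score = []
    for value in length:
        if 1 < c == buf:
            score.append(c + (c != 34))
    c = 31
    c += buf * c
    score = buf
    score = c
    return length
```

4

Transformed code:
def work(length, buf, c):
    buf = print(log(length))
    print(length)
    score = [c + (c != 34) for value in length if 1 < c == buf]
    c = 31
    c = c + buf * c
    score = buf
    score = c
    return length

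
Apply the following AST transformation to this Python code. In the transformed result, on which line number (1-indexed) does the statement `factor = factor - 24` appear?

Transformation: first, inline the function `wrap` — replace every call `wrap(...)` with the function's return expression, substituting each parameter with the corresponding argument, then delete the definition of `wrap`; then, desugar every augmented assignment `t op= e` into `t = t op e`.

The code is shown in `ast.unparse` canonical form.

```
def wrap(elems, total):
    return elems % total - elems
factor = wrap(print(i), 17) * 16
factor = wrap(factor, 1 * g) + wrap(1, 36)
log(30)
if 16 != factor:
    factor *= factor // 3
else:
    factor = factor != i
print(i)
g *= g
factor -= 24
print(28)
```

Transformed code:
factor = (print(i) % 17 - print(i)) * 16
factor = factor % (1 * g) - factor + (1 % 36 - 1)
log(30)
if 16 != factor:
    factor = factor * (factor // 3)
else:
    factor = factor != i
print(i)
g = g * g
factor = factor - 24
print(28)

10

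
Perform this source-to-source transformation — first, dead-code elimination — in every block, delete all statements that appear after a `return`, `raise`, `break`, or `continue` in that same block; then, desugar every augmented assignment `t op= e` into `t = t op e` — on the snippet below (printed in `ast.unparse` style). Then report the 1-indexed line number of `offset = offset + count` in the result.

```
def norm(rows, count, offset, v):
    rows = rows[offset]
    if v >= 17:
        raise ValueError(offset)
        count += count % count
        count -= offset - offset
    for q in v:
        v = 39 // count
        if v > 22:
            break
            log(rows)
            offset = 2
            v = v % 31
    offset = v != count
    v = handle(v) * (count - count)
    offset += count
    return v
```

Transformed code:
def norm(rows, count, offset, v):
    rows = rows[offset]
    if v >= 17:
        raise ValueError(offset)
    for q in v:
        v = 39 // count
        if v > 22:
            break
    offset = v != count
    v = handle(v) * (count - count)
    offset = offset + count
    return v

11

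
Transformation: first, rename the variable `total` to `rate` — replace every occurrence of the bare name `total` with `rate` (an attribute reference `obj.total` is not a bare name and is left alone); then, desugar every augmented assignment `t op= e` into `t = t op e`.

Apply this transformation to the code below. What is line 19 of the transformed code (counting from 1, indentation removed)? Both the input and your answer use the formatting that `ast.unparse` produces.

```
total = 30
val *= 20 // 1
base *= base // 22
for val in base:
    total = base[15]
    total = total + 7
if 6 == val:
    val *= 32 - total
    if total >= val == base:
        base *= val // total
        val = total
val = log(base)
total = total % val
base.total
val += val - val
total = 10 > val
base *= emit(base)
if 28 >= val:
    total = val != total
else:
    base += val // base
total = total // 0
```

rate = val != rate

Transformed code:
rate = 30
val = val * (20 // 1)
base = base * (base // 22)
for val in base:
    rate = base[15]
    rate = rate + 7
if 6 == val:
    val = val * (32 - rate)
    if rate >= val == base:
        base = base * (val // rate)
        val = rate
val = log(base)
rate = rate % val
base.total
val = val + (val - val)
rate = 10 > val
base = base * emit(base)
if 28 >= val:
    rate = val != rate
else:
    base = base + val // base
rate = rate // 0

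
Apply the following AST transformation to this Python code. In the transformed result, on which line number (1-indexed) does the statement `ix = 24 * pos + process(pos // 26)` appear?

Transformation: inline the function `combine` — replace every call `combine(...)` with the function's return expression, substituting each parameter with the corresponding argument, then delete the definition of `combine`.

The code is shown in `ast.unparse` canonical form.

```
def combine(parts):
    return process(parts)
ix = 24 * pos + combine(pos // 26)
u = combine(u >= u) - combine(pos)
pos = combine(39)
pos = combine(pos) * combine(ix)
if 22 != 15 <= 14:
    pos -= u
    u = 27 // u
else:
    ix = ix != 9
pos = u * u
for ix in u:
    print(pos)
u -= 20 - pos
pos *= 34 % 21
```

Transformed code:
ix = 24 * pos + process(pos // 26)
u = process(u >= u) - process(pos)
pos = process(39)
pos = process(pos) * process(ix)
if 22 != 15 <= 14:
    pos -= u
    u = 27 // u
else:
    ix = ix != 9
pos = u * u
for ix in u:
    print(pos)
u -= 20 - pos
pos *= 34 % 21

1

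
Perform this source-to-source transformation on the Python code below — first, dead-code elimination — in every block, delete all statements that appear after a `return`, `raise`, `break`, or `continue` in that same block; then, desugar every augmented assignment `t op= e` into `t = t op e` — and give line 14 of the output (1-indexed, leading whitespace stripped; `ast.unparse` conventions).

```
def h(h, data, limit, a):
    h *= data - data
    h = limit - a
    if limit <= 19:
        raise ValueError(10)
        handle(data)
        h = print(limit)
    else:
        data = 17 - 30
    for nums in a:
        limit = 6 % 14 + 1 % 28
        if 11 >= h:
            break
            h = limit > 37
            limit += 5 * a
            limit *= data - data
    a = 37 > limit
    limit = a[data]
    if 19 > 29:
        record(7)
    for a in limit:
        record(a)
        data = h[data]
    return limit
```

Transformed code:
def h(h, data, limit, a):
    h = h * (data - data)
    h = limit - a
    if limit <= 19:
        raise ValueError(10)
    else:
        data = 17 - 30
    for nums in a:
        limit = 6 % 14 + 1 % 28
        if 11 >= h:
            break
    a = 37 > limit
    limit = a[data]
    if 19 > 29:
        record(7)
    for a in limit:
        record(a)
        data = h[data]
    return limit

if 19 > 29:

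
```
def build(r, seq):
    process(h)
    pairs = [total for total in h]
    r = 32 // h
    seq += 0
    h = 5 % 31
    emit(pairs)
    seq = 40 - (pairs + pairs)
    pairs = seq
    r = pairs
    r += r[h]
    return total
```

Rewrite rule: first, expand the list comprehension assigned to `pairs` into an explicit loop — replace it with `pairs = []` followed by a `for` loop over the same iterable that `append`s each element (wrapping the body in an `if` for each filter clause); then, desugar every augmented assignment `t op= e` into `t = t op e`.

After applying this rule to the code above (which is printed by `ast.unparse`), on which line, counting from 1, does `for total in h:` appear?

4

Transformed code:
def build(r, seq):
    process(h)
    pairs = []
    for total in h:
        pairs.append(total)
    r = 32 // h
    seq = seq + 0
    h = 5 % 31
    emit(pairs)
    seq = 40 - (pairs + pairs)
    pairs = seq
    r = pairs
    r = r + r[h]
    return total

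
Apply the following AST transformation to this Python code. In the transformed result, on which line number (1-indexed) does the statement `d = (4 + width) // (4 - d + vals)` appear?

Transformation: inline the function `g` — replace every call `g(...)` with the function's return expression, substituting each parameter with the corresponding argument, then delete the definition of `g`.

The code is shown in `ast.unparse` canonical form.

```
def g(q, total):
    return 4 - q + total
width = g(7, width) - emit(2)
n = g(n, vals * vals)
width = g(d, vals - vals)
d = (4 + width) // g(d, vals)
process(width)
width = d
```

Transformed code:
width = 4 - 7 + width - emit(2)
n = 4 - n + vals * vals
width = 4 - d + (vals - vals)
d = (4 + width) // (4 - d + vals)
process(width)
width = d

4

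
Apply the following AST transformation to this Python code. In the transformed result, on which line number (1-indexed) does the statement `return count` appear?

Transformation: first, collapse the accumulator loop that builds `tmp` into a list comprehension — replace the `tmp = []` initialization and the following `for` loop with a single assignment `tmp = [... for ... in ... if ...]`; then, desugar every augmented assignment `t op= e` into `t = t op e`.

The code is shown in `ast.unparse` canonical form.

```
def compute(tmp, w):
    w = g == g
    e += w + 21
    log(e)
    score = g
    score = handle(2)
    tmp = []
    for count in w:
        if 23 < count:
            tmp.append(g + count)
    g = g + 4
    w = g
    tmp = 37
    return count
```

Transformed code:
def compute(tmp, w):
    w = g == g
    e = e + (w + 21)
    log(e)
    score = g
    score = handle(2)
    tmp = [g + count for count in w if 23 < count]
    g = g + 4
    w = g
    tmp = 37
    return count

11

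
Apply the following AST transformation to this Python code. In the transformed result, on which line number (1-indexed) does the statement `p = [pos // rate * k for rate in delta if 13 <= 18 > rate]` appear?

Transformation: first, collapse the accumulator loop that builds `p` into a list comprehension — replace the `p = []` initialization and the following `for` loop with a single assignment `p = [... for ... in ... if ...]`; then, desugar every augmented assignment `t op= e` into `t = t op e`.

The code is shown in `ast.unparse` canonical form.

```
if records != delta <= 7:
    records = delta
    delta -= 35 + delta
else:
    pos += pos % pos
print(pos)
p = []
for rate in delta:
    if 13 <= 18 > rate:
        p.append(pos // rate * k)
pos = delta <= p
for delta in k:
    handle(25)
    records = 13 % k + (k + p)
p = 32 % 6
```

7

Transformed code:
if records != delta <= 7:
    records = delta
    delta = delta - (35 + delta)
else:
    pos = pos + pos % pos
print(pos)
p = [pos // rate * k for rate in delta if 13 <= 18 > rate]
pos = delta <= p
for delta in k:
    handle(25)
    records = 13 % k + (k + p)
p = 32 % 6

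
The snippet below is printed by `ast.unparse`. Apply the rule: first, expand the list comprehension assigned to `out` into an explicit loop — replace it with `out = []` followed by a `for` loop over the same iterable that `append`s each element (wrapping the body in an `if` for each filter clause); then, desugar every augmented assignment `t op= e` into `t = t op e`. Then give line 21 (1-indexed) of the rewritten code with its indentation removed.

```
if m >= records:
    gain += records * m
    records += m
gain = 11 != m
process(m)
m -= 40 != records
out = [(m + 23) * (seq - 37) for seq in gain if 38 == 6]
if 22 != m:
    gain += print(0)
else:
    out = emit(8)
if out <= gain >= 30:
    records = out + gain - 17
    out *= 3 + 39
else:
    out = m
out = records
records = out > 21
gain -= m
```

Transformed code:
if m >= records:
    gain = gain + records * m
    records = records + m
gain = 11 != m
process(m)
m = m - (40 != records)
out = []
for seq in gain:
    if 38 == 6:
        out.append((m + 23) * (seq - 37))
if 22 != m:
    gain = gain + print(0)
else:
    out = emit(8)
if out <= gain >= 30:
    records = out + gain - 17
    out = out * (3 + 39)
else:
    out = m
out = records
records = out > 21
gain = gain - m

records = out > 21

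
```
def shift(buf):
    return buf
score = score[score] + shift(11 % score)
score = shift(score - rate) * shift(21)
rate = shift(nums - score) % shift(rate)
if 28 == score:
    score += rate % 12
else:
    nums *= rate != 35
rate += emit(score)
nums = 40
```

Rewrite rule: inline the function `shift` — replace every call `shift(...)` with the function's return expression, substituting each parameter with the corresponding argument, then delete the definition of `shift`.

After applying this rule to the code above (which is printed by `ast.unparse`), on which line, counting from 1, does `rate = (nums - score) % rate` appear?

3

Transformed code:
score = score[score] + 11 % score
score = (score - rate) * 21
rate = (nums - score) % rate
if 28 == score:
    score += rate % 12
else:
    nums *= rate != 35
rate += emit(score)
nums = 40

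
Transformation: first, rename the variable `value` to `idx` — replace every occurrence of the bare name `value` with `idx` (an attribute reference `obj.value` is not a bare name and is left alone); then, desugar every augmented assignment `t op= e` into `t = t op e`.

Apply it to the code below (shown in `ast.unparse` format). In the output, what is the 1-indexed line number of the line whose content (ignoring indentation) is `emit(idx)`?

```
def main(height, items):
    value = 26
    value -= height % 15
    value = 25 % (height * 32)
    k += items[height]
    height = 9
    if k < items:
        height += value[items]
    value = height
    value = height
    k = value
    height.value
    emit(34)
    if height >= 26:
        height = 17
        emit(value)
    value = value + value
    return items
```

16

Transformed code:
def main(height, items):
    idx = 26
    idx = idx - height % 15
    idx = 25 % (height * 32)
    k = k + items[height]
    height = 9
    if k < items:
        height = height + idx[items]
    idx = height
    idx = height
    k = idx
    height.value
    emit(34)
    if height >= 26:
        height = 17
        emit(idx)
    idx = idx + idx
    return items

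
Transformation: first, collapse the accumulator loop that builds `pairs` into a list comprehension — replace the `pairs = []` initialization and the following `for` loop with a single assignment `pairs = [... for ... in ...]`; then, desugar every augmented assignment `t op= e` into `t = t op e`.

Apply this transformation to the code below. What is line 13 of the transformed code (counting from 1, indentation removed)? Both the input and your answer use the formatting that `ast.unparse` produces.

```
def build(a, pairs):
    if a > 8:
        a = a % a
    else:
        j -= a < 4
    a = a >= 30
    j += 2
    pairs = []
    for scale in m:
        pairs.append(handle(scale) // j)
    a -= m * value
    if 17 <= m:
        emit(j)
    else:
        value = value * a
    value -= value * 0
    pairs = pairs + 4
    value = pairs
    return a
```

value = value * a

Transformed code:
def build(a, pairs):
    if a > 8:
        a = a % a
    else:
        j = j - (a < 4)
    a = a >= 30
    j = j + 2
    pairs = [handle(scale) // j for scale in m]
    a = a - m * value
    if 17 <= m:
        emit(j)
    else:
        value = value * a
    value = value - value * 0
    pairs = pairs + 4
    value = pairs
    return a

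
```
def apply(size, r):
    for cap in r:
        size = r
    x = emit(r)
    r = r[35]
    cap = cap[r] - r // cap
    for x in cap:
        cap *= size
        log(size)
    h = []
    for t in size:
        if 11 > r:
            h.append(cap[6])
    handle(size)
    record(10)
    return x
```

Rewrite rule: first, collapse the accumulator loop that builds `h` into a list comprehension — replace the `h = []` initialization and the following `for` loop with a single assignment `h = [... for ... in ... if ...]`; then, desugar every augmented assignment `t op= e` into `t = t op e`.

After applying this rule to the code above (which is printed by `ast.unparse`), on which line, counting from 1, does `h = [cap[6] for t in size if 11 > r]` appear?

Transformed code:
def apply(size, r):
    for cap in r:
        size = r
    x = emit(r)
    r = r[35]
    cap = cap[r] - r // cap
    for x in cap:
        cap = cap * size
        log(size)
    h = [cap[6] for t in size if 11 > r]
    handle(size)
    record(10)
    return x

10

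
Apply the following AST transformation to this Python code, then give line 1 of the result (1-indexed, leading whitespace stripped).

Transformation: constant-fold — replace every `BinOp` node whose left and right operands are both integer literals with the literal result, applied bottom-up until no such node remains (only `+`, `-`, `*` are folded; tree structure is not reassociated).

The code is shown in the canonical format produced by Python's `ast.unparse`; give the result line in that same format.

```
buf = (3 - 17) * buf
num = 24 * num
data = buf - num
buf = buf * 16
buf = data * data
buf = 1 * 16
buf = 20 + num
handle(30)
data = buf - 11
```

buf = -14 * buf

Transformed code:
buf = -14 * buf
num = 24 * num
data = buf - num
buf = buf * 16
buf = data * data
buf = 16
buf = 20 + num
handle(30)
data = buf - 11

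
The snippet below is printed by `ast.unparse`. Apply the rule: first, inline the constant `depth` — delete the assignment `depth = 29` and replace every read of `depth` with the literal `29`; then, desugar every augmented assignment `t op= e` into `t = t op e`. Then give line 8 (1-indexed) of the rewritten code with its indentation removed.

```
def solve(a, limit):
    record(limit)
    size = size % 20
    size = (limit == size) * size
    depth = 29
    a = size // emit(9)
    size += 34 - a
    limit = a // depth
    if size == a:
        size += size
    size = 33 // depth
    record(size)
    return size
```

Transformed code:
def solve(a, limit):
    record(limit)
    size = size % 20
    size = (limit == size) * size
    a = size // emit(9)
    size = size + (34 - a)
    limit = a // 29
    if size == a:
        size = size + size
    size = 33 // 29
    record(size)
    return size

if size == a:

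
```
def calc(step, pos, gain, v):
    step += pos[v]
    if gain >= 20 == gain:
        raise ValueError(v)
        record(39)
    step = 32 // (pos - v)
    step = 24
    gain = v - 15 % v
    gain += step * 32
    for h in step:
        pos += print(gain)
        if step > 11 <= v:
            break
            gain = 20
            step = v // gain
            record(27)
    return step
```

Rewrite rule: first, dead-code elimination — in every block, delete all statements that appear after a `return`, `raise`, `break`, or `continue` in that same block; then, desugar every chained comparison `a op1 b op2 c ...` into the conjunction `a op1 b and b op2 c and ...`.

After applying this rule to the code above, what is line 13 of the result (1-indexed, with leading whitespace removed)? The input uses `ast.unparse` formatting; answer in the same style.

Transformed code:
def calc(step, pos, gain, v):
    step += pos[v]
    if gain >= 20 and 20 == gain:
        raise ValueError(v)
    step = 32 // (pos - v)
    step = 24
    gain = v - 15 % v
    gain += step * 32
    for h in step:
        pos += print(gain)
        if step > 11 and 11 <= v:
            break
    return step

return step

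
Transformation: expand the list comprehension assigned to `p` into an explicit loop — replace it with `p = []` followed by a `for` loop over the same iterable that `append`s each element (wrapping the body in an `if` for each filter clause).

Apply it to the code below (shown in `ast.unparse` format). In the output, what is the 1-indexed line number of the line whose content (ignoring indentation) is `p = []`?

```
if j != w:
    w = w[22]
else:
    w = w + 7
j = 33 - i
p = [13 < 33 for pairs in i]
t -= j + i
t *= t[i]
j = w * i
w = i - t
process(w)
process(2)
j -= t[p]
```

Transformed code:
if j != w:
    w = w[22]
else:
    w = w + 7
j = 33 - i
p = []
for pairs in i:
    p.append(13 < 33)
t -= j + i
t *= t[i]
j = w * i
w = i - t
process(w)
process(2)
j -= t[p]

6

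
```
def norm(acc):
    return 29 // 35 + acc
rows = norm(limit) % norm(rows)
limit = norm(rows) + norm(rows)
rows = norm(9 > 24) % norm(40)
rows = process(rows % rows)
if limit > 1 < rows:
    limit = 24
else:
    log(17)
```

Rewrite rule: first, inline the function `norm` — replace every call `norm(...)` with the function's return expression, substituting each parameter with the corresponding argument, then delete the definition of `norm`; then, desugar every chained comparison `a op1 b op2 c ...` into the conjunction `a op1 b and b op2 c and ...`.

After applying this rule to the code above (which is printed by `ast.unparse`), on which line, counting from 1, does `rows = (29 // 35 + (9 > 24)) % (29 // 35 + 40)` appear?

3

Transformed code:
rows = (29 // 35 + limit) % (29 // 35 + rows)
limit = 29 // 35 + rows + (29 // 35 + rows)
rows = (29 // 35 + (9 > 24)) % (29 // 35 + 40)
rows = process(rows % rows)
if limit > 1 and 1 < rows:
    limit = 24
else:
    log(17)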